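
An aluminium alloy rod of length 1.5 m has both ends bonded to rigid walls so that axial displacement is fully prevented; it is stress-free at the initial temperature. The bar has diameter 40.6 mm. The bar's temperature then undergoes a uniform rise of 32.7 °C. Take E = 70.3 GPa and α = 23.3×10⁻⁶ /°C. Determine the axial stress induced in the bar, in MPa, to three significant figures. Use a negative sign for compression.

-53.6 MPa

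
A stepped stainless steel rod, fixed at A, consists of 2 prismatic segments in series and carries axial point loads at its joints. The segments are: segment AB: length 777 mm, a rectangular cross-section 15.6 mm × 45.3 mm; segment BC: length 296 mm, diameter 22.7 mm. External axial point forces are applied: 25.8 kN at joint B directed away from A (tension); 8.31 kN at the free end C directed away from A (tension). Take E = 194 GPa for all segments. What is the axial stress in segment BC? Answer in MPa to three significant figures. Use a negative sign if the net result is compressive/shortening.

Internal axial forces (sectioning from the free end, tension +): N_BC = 8.31 kN, N_AB = 34.11 kN.
A_BC = 404.7 mm².
σ_BC = N_BC/A_BC = 8310/404.7 = 20.53 MPa.

20.5 MPa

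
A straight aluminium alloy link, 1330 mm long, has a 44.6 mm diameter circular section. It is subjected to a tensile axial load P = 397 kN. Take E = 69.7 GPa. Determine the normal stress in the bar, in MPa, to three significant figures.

254 MPa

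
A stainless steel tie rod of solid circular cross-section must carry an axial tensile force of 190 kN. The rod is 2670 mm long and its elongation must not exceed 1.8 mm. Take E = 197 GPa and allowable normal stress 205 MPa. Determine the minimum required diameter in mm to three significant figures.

42.7 mm

Required area A ≥ P/σ_allow = 190000/205 = 926.8 mm².
For a solid circular section, d ≥ √(4A/π) = 34.35 mm.
Elongation limit: A ≥ PL/(Eδ_allow) = 190000·2670/(197000·1.8) = 1431 mm² ⇒ d ≥ 42.68 mm.
The elongation limit governs.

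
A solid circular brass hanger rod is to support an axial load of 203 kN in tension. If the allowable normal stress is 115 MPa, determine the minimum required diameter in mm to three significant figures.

47.4 mm

Required area A ≥ P/σ_allow = 203000/115 = 1765 mm².
For a solid circular section, d ≥ √(4A/π) = 47.41 mm.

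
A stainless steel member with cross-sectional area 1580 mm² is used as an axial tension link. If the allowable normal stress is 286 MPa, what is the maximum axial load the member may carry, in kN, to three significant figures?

452 kN

P_max = σ_allow · A = 286 · 1580 = 451900 N = 451.9 kN.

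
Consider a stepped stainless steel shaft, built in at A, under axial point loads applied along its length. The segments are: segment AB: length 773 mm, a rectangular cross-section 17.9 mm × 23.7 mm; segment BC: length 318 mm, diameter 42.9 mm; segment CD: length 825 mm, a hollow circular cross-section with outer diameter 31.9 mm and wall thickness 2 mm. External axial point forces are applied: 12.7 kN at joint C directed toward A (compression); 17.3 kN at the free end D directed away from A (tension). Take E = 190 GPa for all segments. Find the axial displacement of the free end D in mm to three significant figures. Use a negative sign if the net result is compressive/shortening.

Internal axial forces (sectioning from the free end, tension +): N_CD = 17.3 kN, N_BC = 4.6 kN, N_AB = 4.6 kN.
A_AB = 424.2 mm².
A_BC = 1445 mm².
A_CD = 187.9 mm².
δ_AB = 4600·773/(424.2·190000) = 0.04411 mm
δ_BC = 4600·318/(1445·190000) = 0.005326 mm
δ_CD = 17300·825/(187.9·190000) = 0.3998 mm
δ = Σδ_i = 0.4493 mm.

0.449 mm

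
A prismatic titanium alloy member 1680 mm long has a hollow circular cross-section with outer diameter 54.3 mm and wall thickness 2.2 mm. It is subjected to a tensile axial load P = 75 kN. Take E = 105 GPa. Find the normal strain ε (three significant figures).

A = 360.1 mm².
σ = N/A = 208.3 MPa; ε = σ/E = 208.3/105000 = 1.984e-03.

0.00198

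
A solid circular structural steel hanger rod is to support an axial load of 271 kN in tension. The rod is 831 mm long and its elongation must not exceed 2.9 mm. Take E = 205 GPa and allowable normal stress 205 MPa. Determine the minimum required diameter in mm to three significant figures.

41.0 mm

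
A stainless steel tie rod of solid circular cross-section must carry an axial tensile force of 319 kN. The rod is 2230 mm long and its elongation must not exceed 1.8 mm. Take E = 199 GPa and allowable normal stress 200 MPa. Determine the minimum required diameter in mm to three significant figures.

50.3 mm

Required area A ≥ P/σ_allow = 319000/200 = 1595 mm².
For a solid circular section, d ≥ √(4A/π) = 45.06 mm.
Elongation limit: A ≥ PL/(Eδ_allow) = 319000·2230/(199000·1.8) = 1986 mm² ⇒ d ≥ 50.29 mm.
The elongation limit governs.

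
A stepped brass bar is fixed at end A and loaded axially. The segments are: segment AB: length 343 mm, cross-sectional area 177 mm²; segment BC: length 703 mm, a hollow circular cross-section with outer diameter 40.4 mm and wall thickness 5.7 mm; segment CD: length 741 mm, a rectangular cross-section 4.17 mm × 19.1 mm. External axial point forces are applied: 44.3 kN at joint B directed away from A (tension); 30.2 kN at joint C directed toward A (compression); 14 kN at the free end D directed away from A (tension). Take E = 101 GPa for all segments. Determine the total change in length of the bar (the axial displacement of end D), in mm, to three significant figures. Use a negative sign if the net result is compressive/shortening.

1.65 mm

Internal axial forces (sectioning from the free end, tension +): N_CD = 14 kN, N_BC = -16.2 kN, N_AB = 28.1 kN.
A_BC = 621.4 mm².
A_CD = 79.65 mm².
δ_AB = 28100·343/(177·101000) = 0.5391 mm
δ_BC = -16200·703/(621.4·101000) = -0.1815 mm
δ_CD = 14000·741/(79.65·101000) = 1.29 mm
δ = Σδ_i = 1.647 mm.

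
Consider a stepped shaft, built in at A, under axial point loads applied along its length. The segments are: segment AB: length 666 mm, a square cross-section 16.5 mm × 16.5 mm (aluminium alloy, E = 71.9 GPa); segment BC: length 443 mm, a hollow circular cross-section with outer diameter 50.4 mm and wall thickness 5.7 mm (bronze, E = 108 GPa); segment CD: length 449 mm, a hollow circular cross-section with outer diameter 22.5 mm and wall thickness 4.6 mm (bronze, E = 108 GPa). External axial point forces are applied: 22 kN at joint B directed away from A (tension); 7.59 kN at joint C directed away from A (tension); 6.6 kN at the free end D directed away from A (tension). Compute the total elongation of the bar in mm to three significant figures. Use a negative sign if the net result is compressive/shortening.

Internal axial forces (sectioning from the free end, tension +): N_CD = 6.6 kN, N_BC = 14.19 kN, N_AB = 36.19 kN.
A_AB = 272.2 mm².
A_BC = 800.4 mm².
A_CD = 258.7 mm².
δ_AB = 36190·666/(272.2·71900) = 1.231 mm
δ_BC = 14190·443/(800.4·108000) = 0.07272 mm
δ_CD = 6600·449/(258.7·108000) = 0.1061 mm
δ = Σδ_i = 1.41 mm.

1.41 mm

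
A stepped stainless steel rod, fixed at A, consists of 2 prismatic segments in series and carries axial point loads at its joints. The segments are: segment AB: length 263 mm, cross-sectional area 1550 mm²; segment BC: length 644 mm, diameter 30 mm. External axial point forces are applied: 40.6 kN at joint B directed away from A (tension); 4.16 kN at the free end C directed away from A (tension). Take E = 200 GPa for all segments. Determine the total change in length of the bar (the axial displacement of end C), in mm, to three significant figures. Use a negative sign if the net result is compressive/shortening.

0.0569 mm

Internal axial forces (sectioning from the free end, tension +): N_BC = 4.16 kN, N_AB = 44.76 kN.
A_BC = 706.9 mm².
δ_AB = 44760·263/(1550·200000) = 0.03797 mm
δ_BC = 4160·644/(706.9·200000) = 0.01895 mm
δ = Σδ_i = 0.05692 mm.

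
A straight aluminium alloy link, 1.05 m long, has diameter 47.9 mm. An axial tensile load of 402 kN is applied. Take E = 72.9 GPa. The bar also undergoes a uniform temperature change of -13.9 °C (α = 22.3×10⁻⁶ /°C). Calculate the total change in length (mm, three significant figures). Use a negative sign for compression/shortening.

A = 1802 mm².
δ_mech = NL/(AE) = 402000·1050/(1802·72900) = 3.213 mm.
δ_thermal = αLΔT = 22.3e-6·1050·-13.9 = -0.3255 mm.
δ = δ_mech + δ_thermal = 2.888 mm.

2.89 mm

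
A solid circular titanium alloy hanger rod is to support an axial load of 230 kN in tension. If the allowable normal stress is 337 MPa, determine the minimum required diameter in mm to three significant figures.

29.5 mm

Required area A ≥ P/σ_allow = 230000/337 = 682.5 mm².
For a solid circular section, d ≥ √(4A/π) = 29.48 mm.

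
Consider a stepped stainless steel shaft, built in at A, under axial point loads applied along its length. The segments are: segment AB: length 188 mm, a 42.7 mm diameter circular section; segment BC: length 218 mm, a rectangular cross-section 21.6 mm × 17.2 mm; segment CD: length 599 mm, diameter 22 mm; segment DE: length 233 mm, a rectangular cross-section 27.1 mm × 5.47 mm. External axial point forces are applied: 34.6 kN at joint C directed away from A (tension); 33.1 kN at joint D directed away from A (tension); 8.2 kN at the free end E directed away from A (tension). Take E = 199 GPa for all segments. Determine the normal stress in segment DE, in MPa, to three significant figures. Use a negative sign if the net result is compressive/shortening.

Internal axial forces (sectioning from the free end, tension +): N_DE = 8.2 kN, N_CD = 41.3 kN, N_BC = 75.9 kN, N_AB = 75.9 kN.
A_DE = 148.2 mm².
σ_DE = N_DE/A_DE = 8200/148.2 = 55.32 MPa.

55.3 MPa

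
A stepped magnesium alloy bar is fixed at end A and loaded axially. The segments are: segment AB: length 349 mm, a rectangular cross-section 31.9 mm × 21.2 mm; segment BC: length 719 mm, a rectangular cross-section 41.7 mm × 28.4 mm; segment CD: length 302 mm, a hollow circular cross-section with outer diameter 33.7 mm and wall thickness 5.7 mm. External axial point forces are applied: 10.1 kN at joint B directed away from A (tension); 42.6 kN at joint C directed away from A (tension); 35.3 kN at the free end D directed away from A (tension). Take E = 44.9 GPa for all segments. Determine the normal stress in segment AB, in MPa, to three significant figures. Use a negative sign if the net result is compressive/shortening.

130 MPa

Internal axial forces (sectioning from the free end, tension +): N_CD = 35.3 kN, N_BC = 77.9 kN, N_AB = 88 kN.
A_AB = 676.3 mm².
σ_AB = N_AB/A_AB = 88000/676.3 = 130.1 MPa.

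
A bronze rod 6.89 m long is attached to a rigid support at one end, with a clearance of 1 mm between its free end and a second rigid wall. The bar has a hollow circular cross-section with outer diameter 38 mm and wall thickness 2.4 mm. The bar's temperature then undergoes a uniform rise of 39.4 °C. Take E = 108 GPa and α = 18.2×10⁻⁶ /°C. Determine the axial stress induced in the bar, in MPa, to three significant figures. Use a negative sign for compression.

-61.8 MPa

Free thermal expansion αLΔT = 18.2e-6 · 6890 · 39.4 = 4.941 mm.
The walls engage after the gap closes; constrained expansion = 4.941 − 1 = 3.941 mm.
The walls impose strain ε = −(3.941)/6890 = -5.7194e-04; σ = Eε = 108000 · -5.7194e-04 = -61.77 MPa.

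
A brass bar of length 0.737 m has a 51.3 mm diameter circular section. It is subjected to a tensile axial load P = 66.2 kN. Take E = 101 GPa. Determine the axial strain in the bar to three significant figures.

A = 2067 mm².
σ = N/A = 32.03 MPa; ε = σ/E = 32.03/101000 = 3.171e-04.

3.17e-04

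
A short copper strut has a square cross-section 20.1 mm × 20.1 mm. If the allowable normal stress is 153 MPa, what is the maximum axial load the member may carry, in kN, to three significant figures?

A = 404 mm².
P_max = σ_allow · A = 153 · 404 = 61810 N = 61.81 kN.

61.8 kN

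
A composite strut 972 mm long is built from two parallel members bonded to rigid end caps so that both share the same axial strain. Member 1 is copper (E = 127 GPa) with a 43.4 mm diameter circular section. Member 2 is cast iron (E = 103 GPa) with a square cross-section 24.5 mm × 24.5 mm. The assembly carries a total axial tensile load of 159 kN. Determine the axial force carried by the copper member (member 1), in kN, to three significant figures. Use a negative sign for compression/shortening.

A_1 = 1479 mm².
A_2 = 600.2 mm².
Equal strain + equilibrium ⇒ each member carries load in proportion to AE: A₁E₁ = 187900000 N, A₂E₂ = 61830000 N, ΣAE = 249700000 N.
F₁ = P·A₁E₁/ΣAE = 159000·187900000/249700000 = 119600 N.

120 kN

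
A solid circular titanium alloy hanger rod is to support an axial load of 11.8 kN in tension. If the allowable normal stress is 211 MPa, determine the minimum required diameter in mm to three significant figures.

8.44 mm

Required area A ≥ P/σ_allow = 11800/211 = 55.92 mm².
For a solid circular section, d ≥ √(4A/π) = 8.438 mm.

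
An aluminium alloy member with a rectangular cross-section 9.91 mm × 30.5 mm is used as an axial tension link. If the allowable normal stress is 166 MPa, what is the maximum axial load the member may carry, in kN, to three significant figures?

50.2 kN

A = 302.3 mm².
P_max = σ_allow · A = 166 · 302.3 = 50170 N = 50.17 kN.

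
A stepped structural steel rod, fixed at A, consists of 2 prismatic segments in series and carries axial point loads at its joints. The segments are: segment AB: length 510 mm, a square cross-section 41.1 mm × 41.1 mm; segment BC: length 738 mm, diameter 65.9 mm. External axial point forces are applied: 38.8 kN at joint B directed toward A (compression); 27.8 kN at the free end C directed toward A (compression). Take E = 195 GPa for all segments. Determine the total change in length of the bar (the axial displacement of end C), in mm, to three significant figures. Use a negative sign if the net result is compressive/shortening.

-0.134 mm

Internal axial forces (sectioning from the free end, tension +): N_BC = -27.8 kN, N_AB = -66.6 kN.
A_AB = 1689 mm².
A_BC = 3411 mm².
δ_AB = -66600·510/(1689·195000) = -0.1031 mm
δ_BC = -27800·738/(3411·195000) = -0.03085 mm
δ = Σδ_i = -0.134 mm.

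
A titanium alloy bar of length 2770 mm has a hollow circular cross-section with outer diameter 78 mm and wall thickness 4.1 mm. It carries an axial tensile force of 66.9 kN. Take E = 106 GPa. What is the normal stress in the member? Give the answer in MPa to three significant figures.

70.3 MPa

A = 951.9 mm².
σ = N/A = 66900/951.9 = 70.28 MPa.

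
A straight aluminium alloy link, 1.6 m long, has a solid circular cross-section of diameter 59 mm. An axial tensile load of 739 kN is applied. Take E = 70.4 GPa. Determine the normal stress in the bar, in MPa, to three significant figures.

270 MPa

A = 2734 mm².
σ = N/A = 739000/2734 = 270.3 MPa.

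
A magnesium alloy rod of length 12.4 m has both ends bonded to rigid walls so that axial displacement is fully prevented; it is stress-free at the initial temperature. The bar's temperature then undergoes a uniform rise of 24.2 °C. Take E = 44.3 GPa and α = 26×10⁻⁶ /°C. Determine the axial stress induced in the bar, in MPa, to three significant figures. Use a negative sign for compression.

-27.9 MPa

Free thermal expansion αLΔT = 26e-6 · 12400 · 24.2 = 7.802 mm.
The walls impose strain ε = −(7.802)/12400 = -6.2920e-04; σ = Eε = 44300 · -6.2920e-04 = -27.87 MPa.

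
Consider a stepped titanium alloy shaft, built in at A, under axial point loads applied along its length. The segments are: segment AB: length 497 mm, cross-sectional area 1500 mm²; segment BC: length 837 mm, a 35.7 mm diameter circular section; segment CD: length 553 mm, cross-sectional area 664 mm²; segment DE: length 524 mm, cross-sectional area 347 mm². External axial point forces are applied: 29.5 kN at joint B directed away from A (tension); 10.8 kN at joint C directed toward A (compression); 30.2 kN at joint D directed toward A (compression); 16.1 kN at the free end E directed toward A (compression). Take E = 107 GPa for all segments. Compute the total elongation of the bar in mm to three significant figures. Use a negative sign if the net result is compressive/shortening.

-1.12 mm

Internal axial forces (sectioning from the free end, tension +): N_DE = -16.1 kN, N_CD = -46.3 kN, N_BC = -57.1 kN, N_AB = -27.6 kN.
A_BC = 1001 mm².
δ_AB = -27600·497/(1500·107000) = -0.08547 mm
δ_BC = -57100·837/(1001·107000) = -0.4462 mm
δ_CD = -46300·553/(664·107000) = -0.3604 mm
δ_DE = -16100·524/(347·107000) = -0.2272 mm
δ = Σδ_i = -1.119 mm.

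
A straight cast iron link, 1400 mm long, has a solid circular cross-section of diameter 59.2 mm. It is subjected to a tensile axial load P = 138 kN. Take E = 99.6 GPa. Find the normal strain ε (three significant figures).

A = 2753 mm².
σ = N/A = 50.14 MPa; ε = σ/E = 50.14/99600 = 5.034e-04.

5.03e-04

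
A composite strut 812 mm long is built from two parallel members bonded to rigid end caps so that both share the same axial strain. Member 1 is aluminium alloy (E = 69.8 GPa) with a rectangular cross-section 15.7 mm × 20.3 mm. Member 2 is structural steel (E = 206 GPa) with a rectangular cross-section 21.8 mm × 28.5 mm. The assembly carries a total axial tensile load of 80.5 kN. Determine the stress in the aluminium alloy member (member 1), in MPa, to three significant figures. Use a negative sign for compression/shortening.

37.4 MPa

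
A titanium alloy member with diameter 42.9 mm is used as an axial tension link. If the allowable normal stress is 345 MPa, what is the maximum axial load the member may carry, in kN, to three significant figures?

A = 1445 mm².
P_max = σ_allow · A = 345 · 1445 = 498700 N = 498.7 kN.

499 kN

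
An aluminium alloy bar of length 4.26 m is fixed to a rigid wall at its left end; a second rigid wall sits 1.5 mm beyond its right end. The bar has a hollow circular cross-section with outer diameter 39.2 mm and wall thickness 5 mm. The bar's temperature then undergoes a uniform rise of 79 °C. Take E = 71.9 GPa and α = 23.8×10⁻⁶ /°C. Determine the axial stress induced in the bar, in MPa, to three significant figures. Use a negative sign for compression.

-110 MPa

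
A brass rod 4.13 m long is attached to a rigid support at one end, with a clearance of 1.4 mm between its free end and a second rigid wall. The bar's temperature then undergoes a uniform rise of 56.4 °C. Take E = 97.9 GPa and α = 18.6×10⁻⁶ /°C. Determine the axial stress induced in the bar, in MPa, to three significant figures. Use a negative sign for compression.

-69.5 MPa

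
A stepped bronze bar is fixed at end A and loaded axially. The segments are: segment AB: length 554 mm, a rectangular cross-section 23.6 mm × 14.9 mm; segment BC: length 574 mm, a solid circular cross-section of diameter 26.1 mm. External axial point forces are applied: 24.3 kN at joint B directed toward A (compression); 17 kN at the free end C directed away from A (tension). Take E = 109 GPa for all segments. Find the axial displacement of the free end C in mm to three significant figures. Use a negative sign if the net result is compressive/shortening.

Internal axial forces (sectioning from the free end, tension +): N_BC = 17 kN, N_AB = -7.3 kN.
A_AB = 351.6 mm².
A_BC = 535 mm².
δ_AB = -7300·554/(351.6·109000) = -0.1055 mm
δ_BC = 17000·574/(535·109000) = 0.1673 mm
δ = Σδ_i = 0.06181 mm.

0.0618 mm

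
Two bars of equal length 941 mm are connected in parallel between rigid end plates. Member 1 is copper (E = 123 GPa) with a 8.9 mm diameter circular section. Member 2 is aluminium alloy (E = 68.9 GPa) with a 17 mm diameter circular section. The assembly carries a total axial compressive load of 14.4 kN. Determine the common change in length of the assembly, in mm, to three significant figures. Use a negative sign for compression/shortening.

-0.582 mm

A_1 = 62.21 mm².
A_2 = 227 mm².
Equal strain + equilibrium ⇒ each member carries load in proportion to AE: A₁E₁ = 7652000 N, A₂E₂ = 15640000 N, ΣAE = 23290000 N.
δ = PL/ΣAE = -14400·941/23290000 = -0.5818 mm.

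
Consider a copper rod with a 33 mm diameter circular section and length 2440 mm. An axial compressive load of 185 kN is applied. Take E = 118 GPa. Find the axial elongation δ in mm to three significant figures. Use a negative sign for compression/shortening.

-4.47 mm

A = 855.3 mm².
δ_mech = NL/(AE) = -185000·2440/(855.3·118000) = -4.473 mm.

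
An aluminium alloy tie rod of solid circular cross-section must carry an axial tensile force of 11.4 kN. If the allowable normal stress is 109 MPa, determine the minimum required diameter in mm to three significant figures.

Required area A ≥ P/σ_allow = 11400/109 = 104.6 mm².
For a solid circular section, d ≥ √(4A/π) = 11.54 mm.

11.5 mm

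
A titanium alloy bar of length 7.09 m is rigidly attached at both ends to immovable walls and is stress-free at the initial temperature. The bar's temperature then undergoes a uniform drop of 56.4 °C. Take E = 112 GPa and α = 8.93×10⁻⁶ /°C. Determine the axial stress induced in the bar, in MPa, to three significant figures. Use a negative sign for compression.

56.4 MPa

Free thermal expansion αLΔT = 8.93e-6 · 7090 · -56.4 = -3.571 mm.
The walls impose strain ε = −(-3.571)/7090 = 5.0365e-04; σ = Eε = 112000 · 5.0365e-04 = 56.41 MPa.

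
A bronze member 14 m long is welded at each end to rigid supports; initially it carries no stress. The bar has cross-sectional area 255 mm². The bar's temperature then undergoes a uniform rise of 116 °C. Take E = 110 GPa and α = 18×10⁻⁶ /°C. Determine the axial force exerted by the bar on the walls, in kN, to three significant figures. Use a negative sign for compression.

Free thermal expansion αLΔT = 18e-6 · 14000 · 116 = 29.23 mm.
The walls impose strain ε = −(29.23)/14000 = -2.0880e-03; σ = Eε = 110000 · -2.0880e-03 = -229.7 MPa.
Wall reaction R = σ·A = -229.7·255 = -58570 N = -58.57 kN.

-58.6 kN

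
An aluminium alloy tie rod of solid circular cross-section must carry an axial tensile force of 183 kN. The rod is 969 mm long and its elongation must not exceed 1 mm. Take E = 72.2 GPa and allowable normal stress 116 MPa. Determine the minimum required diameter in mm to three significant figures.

Required area A ≥ P/σ_allow = 183000/116 = 1578 mm².
For a solid circular section, d ≥ √(4A/π) = 44.82 mm.
Elongation limit: A ≥ PL/(Eδ_allow) = 183000·969/(72200·1) = 2456 mm² ⇒ d ≥ 55.92 mm.
The elongation limit governs.

55.9 mm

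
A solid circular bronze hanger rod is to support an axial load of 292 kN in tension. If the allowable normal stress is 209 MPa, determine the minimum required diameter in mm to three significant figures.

Required area A ≥ P/σ_allow = 292000/209 = 1397 mm².
For a solid circular section, d ≥ √(4A/π) = 42.18 mm.

42.2 mm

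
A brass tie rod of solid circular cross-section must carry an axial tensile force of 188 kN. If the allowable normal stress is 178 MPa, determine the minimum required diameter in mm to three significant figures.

36.7 mm

Required area A ≥ P/σ_allow = 188000/178 = 1056 mm².
For a solid circular section, d ≥ √(4A/π) = 36.67 mm.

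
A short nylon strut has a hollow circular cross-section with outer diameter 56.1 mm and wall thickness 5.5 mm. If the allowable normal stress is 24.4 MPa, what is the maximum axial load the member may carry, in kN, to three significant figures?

21.3 kN

A = 874.3 mm².
P_max = σ_allow · A = 24.4 · 874.3 = 21330 N = 21.33 kN.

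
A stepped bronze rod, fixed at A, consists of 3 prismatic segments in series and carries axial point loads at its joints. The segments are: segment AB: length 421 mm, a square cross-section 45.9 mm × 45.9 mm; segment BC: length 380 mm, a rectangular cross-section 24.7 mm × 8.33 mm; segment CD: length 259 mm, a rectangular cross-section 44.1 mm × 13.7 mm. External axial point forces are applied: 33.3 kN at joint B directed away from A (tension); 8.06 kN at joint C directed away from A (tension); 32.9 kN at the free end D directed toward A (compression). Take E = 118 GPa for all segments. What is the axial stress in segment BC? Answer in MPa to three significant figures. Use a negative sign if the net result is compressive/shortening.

Internal axial forces (sectioning from the free end, tension +): N_CD = -32.9 kN, N_BC = -24.84 kN, N_AB = 8.46 kN.
A_BC = 205.8 mm².
σ_BC = N_BC/A_BC = -24840/205.8 = -120.7 MPa.

-121 MPa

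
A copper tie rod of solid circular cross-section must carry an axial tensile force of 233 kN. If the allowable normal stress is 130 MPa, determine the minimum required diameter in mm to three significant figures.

47.8 mm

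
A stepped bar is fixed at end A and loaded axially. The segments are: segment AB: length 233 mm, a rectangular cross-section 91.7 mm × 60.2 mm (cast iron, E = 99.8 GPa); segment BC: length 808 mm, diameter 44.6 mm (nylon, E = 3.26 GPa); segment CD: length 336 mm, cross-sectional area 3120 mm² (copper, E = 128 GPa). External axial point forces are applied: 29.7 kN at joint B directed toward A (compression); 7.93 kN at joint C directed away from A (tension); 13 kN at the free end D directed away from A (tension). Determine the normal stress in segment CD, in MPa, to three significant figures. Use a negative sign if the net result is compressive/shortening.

Internal axial forces (sectioning from the free end, tension +): N_CD = 13 kN, N_BC = 20.93 kN, N_AB = -8.77 kN.
σ_CD = N_CD/A_CD = 13000/3120 = 4.167 MPa.

4.17 MPa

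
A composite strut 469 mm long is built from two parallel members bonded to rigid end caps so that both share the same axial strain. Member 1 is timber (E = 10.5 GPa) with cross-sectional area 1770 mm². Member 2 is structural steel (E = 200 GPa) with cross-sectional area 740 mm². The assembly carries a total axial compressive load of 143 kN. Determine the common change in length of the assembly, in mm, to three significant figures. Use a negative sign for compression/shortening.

-0.403 mm

Equal strain + equilibrium ⇒ each member carries load in proportion to AE: A₁E₁ = 18580000 N, A₂E₂ = 148000000 N, ΣAE = 166600000 N.
δ = PL/ΣAE = -143000·469/166600000 = -0.4026 mm.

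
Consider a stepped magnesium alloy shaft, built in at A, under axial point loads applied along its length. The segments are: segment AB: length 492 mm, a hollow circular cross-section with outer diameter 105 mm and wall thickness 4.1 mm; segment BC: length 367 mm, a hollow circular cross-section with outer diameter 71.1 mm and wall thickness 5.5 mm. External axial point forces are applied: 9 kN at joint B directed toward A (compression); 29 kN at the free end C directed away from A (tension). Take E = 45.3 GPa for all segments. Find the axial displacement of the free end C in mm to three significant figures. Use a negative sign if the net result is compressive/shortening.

0.374 mm

Internal axial forces (sectioning from the free end, tension +): N_BC = 29 kN, N_AB = 20 kN.
A_AB = 1300 mm².
A_BC = 1133 mm².
δ_AB = 20000·492/(1300·45300) = 0.1671 mm
δ_BC = 29000·367/(1133·45300) = 0.2073 mm
δ = Σδ_i = 0.3744 mm.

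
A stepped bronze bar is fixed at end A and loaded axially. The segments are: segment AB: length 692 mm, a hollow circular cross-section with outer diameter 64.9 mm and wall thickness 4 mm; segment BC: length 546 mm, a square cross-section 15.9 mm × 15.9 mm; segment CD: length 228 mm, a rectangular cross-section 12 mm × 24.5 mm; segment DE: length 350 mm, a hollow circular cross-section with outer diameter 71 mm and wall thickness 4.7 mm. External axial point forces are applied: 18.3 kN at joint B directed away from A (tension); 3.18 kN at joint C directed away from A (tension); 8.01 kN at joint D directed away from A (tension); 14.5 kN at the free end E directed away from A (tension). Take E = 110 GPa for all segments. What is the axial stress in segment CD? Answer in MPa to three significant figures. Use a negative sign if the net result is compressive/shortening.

76.6 MPa

Internal axial forces (sectioning from the free end, tension +): N_DE = 14.5 kN, N_CD = 22.51 kN, N_BC = 25.69 kN, N_AB = 43.99 kN.
A_CD = 294 mm².
σ_CD = N_CD/A_CD = 22510/294 = 76.56 MPa.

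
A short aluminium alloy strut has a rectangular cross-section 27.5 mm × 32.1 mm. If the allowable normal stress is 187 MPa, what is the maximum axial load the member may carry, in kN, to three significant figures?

165 kN

A = 882.8 mm².
P_max = σ_allow · A = 187 · 882.8 = 165100 N = 165.1 kN.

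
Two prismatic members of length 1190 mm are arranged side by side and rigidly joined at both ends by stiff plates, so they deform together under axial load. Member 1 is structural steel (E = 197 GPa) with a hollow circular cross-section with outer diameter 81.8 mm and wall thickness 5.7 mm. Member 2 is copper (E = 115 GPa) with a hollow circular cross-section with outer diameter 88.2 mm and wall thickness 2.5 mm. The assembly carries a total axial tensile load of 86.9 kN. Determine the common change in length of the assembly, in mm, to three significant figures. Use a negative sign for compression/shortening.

A_1 = 1363 mm².
A_2 = 673.1 mm².
Equal strain + equilibrium ⇒ each member carries load in proportion to AE: A₁E₁ = 268500000 N, A₂E₂ = 77400000 N, ΣAE = 345900000 N.
δ = PL/ΣAE = 86900·1190/345900000 = 0.299 mm.

0.299 mm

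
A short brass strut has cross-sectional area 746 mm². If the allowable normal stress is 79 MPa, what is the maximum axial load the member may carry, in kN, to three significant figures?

P_max = σ_allow · A = 79 · 746 = 58930 N = 58.93 kN.

58.9 kN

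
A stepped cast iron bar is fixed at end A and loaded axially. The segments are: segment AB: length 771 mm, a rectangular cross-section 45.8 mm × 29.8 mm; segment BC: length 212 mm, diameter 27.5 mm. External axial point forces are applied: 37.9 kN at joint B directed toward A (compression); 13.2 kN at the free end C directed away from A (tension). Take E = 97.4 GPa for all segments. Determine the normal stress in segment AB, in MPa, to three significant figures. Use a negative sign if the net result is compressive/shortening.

Internal axial forces (sectioning from the free end, tension +): N_BC = 13.2 kN, N_AB = -24.7 kN.
A_AB = 1365 mm².
σ_AB = N_AB/A_AB = -24700/1365 = -18.1 MPa.

-18.1 MPa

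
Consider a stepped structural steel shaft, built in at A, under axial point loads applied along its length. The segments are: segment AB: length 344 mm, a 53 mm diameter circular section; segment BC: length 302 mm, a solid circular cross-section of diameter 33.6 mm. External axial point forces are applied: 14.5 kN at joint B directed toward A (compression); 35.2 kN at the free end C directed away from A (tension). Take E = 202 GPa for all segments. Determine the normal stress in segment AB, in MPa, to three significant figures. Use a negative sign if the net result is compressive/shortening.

Internal axial forces (sectioning from the free end, tension +): N_BC = 35.2 kN, N_AB = 20.7 kN.
A_AB = 2206 mm².
σ_AB = N_AB/A_AB = 20700/2206 = 9.383 MPa.

9.38 MPa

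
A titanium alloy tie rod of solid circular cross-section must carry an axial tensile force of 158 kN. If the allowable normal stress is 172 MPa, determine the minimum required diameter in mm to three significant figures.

Required area A ≥ P/σ_allow = 158000/172 = 918.6 mm².
For a solid circular section, d ≥ √(4A/π) = 34.2 mm.

34.2 mm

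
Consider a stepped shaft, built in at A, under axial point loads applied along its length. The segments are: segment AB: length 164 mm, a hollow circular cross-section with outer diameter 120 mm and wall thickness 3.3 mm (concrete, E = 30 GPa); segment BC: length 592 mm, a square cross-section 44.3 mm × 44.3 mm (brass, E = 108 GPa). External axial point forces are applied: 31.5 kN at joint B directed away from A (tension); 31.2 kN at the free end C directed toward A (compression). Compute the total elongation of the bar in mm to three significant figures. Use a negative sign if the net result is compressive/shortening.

-0.0858 mm

Internal axial forces (sectioning from the free end, tension +): N_BC = -31.2 kN, N_AB = 0.3 kN.
A_AB = 1210 mm².
A_BC = 1962 mm².
δ_AB = 300·164/(1210·30000) = 0.001356 mm
δ_BC = -31200·592/(1962·108000) = -0.08715 mm
δ = Σδ_i = -0.08579 mm.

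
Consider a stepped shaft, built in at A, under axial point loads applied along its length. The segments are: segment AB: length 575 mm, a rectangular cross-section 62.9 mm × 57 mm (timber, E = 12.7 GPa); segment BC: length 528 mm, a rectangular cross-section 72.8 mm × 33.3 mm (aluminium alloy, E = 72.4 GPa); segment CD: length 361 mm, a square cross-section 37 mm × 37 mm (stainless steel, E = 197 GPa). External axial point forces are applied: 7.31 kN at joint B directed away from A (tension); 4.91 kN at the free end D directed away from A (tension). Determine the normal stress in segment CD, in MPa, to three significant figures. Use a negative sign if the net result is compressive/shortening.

3.59 MPa

Internal axial forces (sectioning from the free end, tension +): N_CD = 4.91 kN, N_BC = 4.91 kN, N_AB = 12.22 kN.
A_CD = 1369 mm².
σ_CD = N_CD/A_CD = 4910/1369 = 3.587 MPa.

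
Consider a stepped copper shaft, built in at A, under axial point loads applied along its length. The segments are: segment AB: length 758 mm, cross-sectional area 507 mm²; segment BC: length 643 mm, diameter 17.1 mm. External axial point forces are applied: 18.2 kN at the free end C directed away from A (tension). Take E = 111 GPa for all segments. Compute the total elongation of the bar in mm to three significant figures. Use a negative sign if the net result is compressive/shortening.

0.704 mm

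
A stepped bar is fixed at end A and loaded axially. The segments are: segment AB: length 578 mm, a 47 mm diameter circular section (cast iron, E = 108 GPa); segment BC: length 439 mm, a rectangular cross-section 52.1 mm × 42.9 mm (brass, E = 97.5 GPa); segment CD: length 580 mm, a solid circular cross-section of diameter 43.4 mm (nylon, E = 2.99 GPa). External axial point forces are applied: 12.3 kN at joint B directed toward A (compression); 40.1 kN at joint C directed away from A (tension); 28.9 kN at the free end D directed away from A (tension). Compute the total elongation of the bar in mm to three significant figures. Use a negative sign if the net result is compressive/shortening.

Internal axial forces (sectioning from the free end, tension +): N_CD = 28.9 kN, N_BC = 69 kN, N_AB = 56.7 kN.
A_AB = 1735 mm².
A_BC = 2235 mm².
A_CD = 1479 mm².
δ_AB = 56700·578/(1735·108000) = 0.1749 mm
δ_BC = 69000·439/(2235·97500) = 0.139 mm
δ_CD = 28900·580/(1479·2990) = 3.79 mm
δ = Σδ_i = 4.103 mm.

4.10 mm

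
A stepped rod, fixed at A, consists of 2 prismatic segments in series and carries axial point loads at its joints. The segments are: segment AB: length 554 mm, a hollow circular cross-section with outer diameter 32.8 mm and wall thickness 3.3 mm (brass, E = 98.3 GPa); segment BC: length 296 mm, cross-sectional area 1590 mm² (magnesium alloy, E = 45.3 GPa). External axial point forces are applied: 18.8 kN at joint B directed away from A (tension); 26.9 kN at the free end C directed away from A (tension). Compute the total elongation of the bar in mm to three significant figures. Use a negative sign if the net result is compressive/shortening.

0.953 mm

Internal axial forces (sectioning from the free end, tension +): N_BC = 26.9 kN, N_AB = 45.7 kN.
A_AB = 305.8 mm².
δ_AB = 45700·554/(305.8·98300) = 0.8421 mm
δ_BC = 26900·296/(1590·45300) = 0.1105 mm
δ = Σδ_i = 0.9527 mm.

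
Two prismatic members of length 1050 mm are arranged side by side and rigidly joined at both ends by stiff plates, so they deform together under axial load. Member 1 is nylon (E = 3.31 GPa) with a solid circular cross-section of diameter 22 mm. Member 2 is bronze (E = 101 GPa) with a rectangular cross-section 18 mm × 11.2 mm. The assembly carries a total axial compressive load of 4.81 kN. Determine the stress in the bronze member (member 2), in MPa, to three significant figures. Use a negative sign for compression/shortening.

A_1 = 380.1 mm².
A_2 = 201.6 mm².
Equal strain + equilibrium ⇒ each member carries load in proportion to AE: A₁E₁ = 1258000 N, A₂E₂ = 20360000 N, ΣAE = 21620000 N.
σ₂ = P·E₂/ΣAE = -4810·101000/21620000 = -22.47 MPa.

-22.5 MPa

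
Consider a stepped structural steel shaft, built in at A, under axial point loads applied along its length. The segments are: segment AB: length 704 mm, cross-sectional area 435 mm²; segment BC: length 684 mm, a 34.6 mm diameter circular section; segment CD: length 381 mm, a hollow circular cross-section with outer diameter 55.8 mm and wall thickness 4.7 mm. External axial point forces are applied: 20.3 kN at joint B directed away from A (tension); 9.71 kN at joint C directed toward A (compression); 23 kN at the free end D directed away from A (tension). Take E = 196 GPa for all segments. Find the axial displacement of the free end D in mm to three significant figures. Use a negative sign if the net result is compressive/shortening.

0.386 mm

Internal axial forces (sectioning from the free end, tension +): N_CD = 23 kN, N_BC = 13.29 kN, N_AB = 33.59 kN.
A_BC = 940.2 mm².
A_CD = 754.5 mm².
δ_AB = 33590·704/(435·196000) = 0.2774 mm
δ_BC = 13290·684/(940.2·196000) = 0.04933 mm
δ_CD = 23000·381/(754.5·196000) = 0.05926 mm
δ = Σδ_i = 0.3859 mm.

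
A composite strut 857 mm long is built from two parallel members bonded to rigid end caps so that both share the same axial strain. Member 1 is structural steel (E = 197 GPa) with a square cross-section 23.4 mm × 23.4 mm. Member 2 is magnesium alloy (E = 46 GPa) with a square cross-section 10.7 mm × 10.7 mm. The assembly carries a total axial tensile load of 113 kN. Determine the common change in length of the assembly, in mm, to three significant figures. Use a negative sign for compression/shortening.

A_1 = 547.6 mm².
A_2 = 114.5 mm².
Equal strain + equilibrium ⇒ each member carries load in proportion to AE: A₁E₁ = 107900000 N, A₂E₂ = 5267000 N, ΣAE = 113100000 N.
δ = PL/ΣAE = 113000·857/113100000 = 0.856 mm.

0.856 mm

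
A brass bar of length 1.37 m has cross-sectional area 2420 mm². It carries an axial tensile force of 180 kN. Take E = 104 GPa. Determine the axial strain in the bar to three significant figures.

7.15e-04

σ = N/A = 74.38 MPa; ε = σ/E = 74.38/104000 = 7.152e-04.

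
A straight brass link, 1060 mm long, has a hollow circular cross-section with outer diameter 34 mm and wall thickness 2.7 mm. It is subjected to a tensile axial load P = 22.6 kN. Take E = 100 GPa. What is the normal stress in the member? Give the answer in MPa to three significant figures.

A = 265.5 mm².
σ = N/A = 22600/265.5 = 85.12 MPa.

85.1 MPa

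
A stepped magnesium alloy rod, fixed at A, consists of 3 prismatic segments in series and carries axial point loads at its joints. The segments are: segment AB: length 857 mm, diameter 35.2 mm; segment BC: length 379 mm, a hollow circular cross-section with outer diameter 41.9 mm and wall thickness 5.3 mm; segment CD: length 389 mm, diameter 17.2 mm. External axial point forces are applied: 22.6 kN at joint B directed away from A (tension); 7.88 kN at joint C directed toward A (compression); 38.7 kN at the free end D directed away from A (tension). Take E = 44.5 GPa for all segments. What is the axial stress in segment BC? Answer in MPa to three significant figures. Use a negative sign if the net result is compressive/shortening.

Internal axial forces (sectioning from the free end, tension +): N_CD = 38.7 kN, N_BC = 30.82 kN, N_AB = 53.42 kN.
A_BC = 609.4 mm².
σ_BC = N_BC/A_BC = 30820/609.4 = 50.57 MPa.

50.6 MPa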